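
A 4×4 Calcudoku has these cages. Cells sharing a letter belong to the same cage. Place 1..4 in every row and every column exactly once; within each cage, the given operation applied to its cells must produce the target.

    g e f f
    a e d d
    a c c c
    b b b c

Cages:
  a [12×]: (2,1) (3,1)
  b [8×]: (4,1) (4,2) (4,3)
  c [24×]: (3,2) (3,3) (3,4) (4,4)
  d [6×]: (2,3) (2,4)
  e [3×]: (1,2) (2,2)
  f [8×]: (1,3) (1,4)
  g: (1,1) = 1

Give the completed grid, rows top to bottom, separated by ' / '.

G is a freebie, leaving (1,1) = 1.
Row 1 already has 1, which forces (1,2) = 3.
Column 2 now contains 3, leaving (2,2) = 1.
Cage b has product 8, which forces (4,3) = 1.
The 4 cells of cage c must have product 24, so (3,4) = 1.
The only place for 4 in row 2 is (2,1).
Column 1 now contains 4, leaving (3,1) = 3.
Column 1 now contains 4, leaving (4,1) = 2.
Cage b needs product 8, which forces (4,2) = 4.
Row 4 now contains 4, leaving (4,4) = 3.
Cage d's pair has product 6, which forces (2,3) = 3.
3 is placed in column 4, which forces (2,4) = 2.
Column 2 already has 4, leaving (3,2) = 2.
The 4 cells of cage c must have product 24; hence (3,3) = 4.
Column 3 now contains 4, leaving (1,3) = 2.
Column 4 now contains 2; hence (1,4) = 4.

1 3 2 4 / 4 1 3 2 / 3 2 4 1 / 2 4 1 3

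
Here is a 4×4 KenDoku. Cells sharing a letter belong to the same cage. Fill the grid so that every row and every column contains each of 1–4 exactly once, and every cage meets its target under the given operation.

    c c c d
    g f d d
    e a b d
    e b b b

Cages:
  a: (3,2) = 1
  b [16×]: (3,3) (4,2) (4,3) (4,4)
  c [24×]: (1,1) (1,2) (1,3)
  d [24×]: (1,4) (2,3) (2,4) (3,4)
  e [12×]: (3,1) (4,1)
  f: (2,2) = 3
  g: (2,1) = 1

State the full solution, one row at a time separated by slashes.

2 4 3 1 / 1 3 4 2 / 4 1 2 3 / 3 2 1 4

G is a freebie, so (2,1) = 1.
Cage f is a single given cell, which forces (2,2) = 3.
Cage a is given, leaving (3,2) = 1.
Cage b has product 16; hence (3,3) = 2.
Cage d needs product 24; hence (1,4) = 1.
2 is placed in column 3; hence (2,3) = 4.
The 4 cells of cage d must have product 24; hence (2,4) = 2.
The 4 cells of cage d must have product 24, so (3,4) = 3.
4 is placed in column 3, so (4,3) = 1.
Column 4 already has 2, so (4,4) = 4.
4 is placed in column 3, leaving (1,3) = 3.
3 is placed in row 3, leaving (3,1) = 4.
Row 4 now contains 4, leaving (4,1) = 3.
Row 4 now contains 4, so (4,2) = 2.
4 is placed in column 1, leaving (1,1) = 2.
Column 2 already has 2; hence (1,2) = 4.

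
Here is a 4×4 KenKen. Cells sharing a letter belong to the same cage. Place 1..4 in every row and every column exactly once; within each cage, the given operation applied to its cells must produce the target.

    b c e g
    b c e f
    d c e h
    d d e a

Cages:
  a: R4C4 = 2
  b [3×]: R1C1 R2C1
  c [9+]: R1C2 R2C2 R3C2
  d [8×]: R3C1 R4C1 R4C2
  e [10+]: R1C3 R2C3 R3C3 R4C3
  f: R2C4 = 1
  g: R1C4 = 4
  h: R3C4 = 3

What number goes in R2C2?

2

Cage g is given, which forces R1C4 = 4.
F is a freebie, which forces R2C4 = 1.
Cage h is a single given cell, which forces R3C4 = 3.
Cage a is a single given cell, so R4C4 = 2.
Cage b needs two cells with product 3; hence R1C1 = 1.
Row 2 already has 1, which forces R2C1 = 3.
Cage d needs product 8, which forces R3C1 = 2.
Row 3 now contains 2, which forces R3C2 = 4.
Row 3 now contains 4, leaving R3C3 = 1.
Column 1 already has 1, so R4C1 = 4.
Column 2 already has 4, so R4C2 = 1.
4 is placed in row 4, which forces R4C3 = 3.
The 3 cells of cage c must have sum 9; hence R1C2 = 3.
3 is placed in column 3, which forces R1C3 = 2.
Column 2 already has 4, leaving R2C2 = 2.
The 4 cells of cage e must have sum 10, so R2C3 = 4.
Completed grid: 1 3 2 4 / 3 2 4 1 / 2 4 1 3 / 4 1 3 2.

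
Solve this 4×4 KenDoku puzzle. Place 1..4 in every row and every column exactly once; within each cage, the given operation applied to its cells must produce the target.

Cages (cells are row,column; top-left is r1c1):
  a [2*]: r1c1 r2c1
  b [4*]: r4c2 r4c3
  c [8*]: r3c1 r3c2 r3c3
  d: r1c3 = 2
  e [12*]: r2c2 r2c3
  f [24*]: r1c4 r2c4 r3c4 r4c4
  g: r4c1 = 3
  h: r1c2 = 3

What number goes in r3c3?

Cage h is a single given cell, so r1c2 = 3.
Cage d is a single given cell, so r1c3 = 2.
Column 2 already has 3, which forces r2c2 = 4.
4 is placed in row 2, leaving r2c3 = 3.
Cage g is a single given cell; hence r4c1 = 3.
4 is placed in column 2; hence r4c2 = 1.
Row 4 now contains 1, leaving r4c3 = 4.
Row 4 already has 4, so r4c4 = 2.
Row 1 already has 2, which forces r1c1 = 1.
Cage f needs product 24, leaving r1c4 = 4.
Cage a's pair has product 2, so r2c1 = 2.
Column 4 now contains 2, so r2c4 = 1.
The 3 cells of cage c must have product 8, which forces r3c1 = 4.
Column 2 already has 1, leaving r3c2 = 2.
Column 3 now contains 4, so r3c3 = 1.
Cage f has product 24, leaving r3c4 = 3.
The full grid is 1 3 2 4 / 2 4 3 1 / 4 2 1 3 / 3 1 4 2.

1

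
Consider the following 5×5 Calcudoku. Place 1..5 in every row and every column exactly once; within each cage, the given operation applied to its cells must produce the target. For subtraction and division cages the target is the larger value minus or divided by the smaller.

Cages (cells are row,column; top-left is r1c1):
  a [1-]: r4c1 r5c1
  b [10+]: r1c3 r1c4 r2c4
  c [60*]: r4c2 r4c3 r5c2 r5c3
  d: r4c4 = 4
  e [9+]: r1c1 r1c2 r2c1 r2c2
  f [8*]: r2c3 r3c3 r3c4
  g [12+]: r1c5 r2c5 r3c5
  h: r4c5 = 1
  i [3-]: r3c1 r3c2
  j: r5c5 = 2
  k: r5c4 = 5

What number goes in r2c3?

Cage d is a single given cell, so r4c4 = 4.
Cage h is a single given cell, leaving r4c5 = 1.
Cage k is given, leaving r5c4 = 5.
Cage j is a single given cell, so r5c5 = 2.
The 3 cells of cage b must have sum 10, leaving r1c3 = 5.
Column 3 now contains 5, leaving r4c3 = 3.
3 is placed in row 4; hence r4c2 = 5.
5 is placed in row 4, which forces r4c1 = 2.
In row 3, 3 can only go at r3c5, so r3c5 = 3.
Column 5 already has 3, so r1c5 = 4.
The 3 cells of cage g must have sum 12, so r2c5 = 5.
The only place for 5 in row 3 is r3c1.
Cage i's pair has difference 3, leaving r3c2 = 2.
2 is placed in row 3, so r3c4 = 1.
Cage f needs product 8, leaving r2c3 = 2.
Row 2 already has 2, leaving r2c4 = 3.
Row 3 now contains 1, which forces r3c3 = 4.
Column 3 now contains 4; hence r5c3 = 1.
Column 4 already has 3, so r1c4 = 2.
Row 5 now contains 1; hence r5c1 = 3.
Row 5 now contains 1, which forces r5c2 = 4.
Column 1 now contains 3, which forces r1c1 = 1.
The 4 cells of cage e must have sum 9; hence r1c2 = 3.
Cage e has sum 9, which forces r2c1 = 4.
4 is placed in column 2; hence r2c2 = 1.
The full grid is 1 3 5 2 4 / 4 1 2 3 5 / 5 2 4 1 3 / 2 5 3 4 1 / 3 4 1 5 2.

2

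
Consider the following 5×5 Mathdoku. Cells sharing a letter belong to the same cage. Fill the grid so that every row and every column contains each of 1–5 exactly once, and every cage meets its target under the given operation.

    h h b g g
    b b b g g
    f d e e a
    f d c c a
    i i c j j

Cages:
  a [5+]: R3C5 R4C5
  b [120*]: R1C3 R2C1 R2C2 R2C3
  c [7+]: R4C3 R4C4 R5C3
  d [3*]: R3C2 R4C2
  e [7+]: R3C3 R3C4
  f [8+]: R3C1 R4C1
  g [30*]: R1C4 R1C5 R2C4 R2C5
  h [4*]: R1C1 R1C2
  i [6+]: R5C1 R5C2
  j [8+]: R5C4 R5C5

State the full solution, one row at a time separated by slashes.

1 4 3 5 2 / 2 5 4 1 3 / 3 1 5 2 4 / 5 3 2 4 1 / 4 2 1 3 5

The only place for 1 in row 5 is R5C3.
The only place for 1 in column 1 is R1C1.
1 is placed in row 1, which forces R1C2 = 4.
Column 2 already has 4; hence R5C2 = 2.
Row 5 now contains 2, which forces R5C1 = 4.
The 4 cells of cage b must have product 120; hence R2C3 = 4.
In column 1, 2 can only go at R2C1, so R2C1 = 2.
The only place for 5 in column 2 is R2C2.
The 4 cells of cage b must have product 120, so R1C3 = 3.
In row 3, 4 can only go at R3C5, so R3C5 = 4.
The two cells of cage a must have sum 5, so R4C5 = 1.
Cage g has product 30; hence R2C4 = 1.
Column 5 now contains 1, so R2C5 = 3.
Cage d's pair has product 3, so R3C2 = 1.
Row 4 now contains 1; hence R4C2 = 3.
Cage c has sum 7, which forces R4C3 = 2.
Row 4 now contains 1, which forces R4C4 = 4.
3 is placed in column 5; hence R5C5 = 5.
Cage g needs product 30, which forces R1C4 = 5.
5 is placed in column 5, so R1C5 = 2.
Cage f's pair has sum 8, which forces R3C1 = 3.
Column 3 now contains 2, leaving R3C3 = 5.
The two cells of cage e must have sum 7, so R3C4 = 2.
Row 4 now contains 3, leaving R4C1 = 5.
5 is placed in row 5, so R5C4 = 3.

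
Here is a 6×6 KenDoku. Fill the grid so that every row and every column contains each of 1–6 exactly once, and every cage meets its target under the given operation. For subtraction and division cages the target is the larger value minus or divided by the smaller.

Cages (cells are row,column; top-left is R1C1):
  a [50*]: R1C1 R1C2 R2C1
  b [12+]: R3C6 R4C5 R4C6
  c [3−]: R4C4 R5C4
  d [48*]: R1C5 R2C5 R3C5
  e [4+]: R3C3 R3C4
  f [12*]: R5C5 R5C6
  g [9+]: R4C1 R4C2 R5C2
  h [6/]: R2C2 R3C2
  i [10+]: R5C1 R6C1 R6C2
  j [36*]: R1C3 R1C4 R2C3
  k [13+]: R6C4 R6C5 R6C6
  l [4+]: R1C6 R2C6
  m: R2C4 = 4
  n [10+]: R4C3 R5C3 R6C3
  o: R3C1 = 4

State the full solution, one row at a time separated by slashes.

The 3 cells of cage a must have product 50, so R1C1 = 2.
Cage a has product 50, leaving R1C2 = 5.
Cage a has product 50, leaving R2C1 = 5.
Cage m is given, leaving R2C4 = 4.
Cage o is given, so R3C1 = 4.
The 3 cells of cage d must have product 48; hence R1C5 = 4.
Row 2 needs a 3, and only R2C6 is open for it.
Column 6 already has 3, leaving R1C6 = 1.
Cage j needs product 36, which forces R2C3 = 2.
2 is placed in row 2, which forces R2C5 = 6.
Column 5 already has 6, so R3C5 = 2.
2 is placed in column 5, so R5C5 = 3.
Column 5 already has 3; hence R6C5 = 5.
Row 2 now contains 6, which forces R2C2 = 1.
Cage h needs two cells with quotient 6, so R3C2 = 6.
6 is placed in row 3, leaving R3C6 = 5.
5 is placed in column 5; hence R4C5 = 1.
Column 6 now contains 5, which forces R4C6 = 6.
Cage f's pair has product 12; hence R5C6 = 4.
Column 2 now contains 6, which forces R6C2 = 3.
6 is placed in column 6, so R6C6 = 2.
6 is placed in row 4; hence R4C1 = 3.
Cage g has sum 9, which forces R4C2 = 4.
Row 4 already has 4, so R4C3 = 5.
Row 4 already has 5, which forces R4C4 = 2.
Row 5 now contains 4, so R5C2 = 2.
Row 6 already has 2; hence R6C4 = 6.
Cage j has product 36, which forces R1C3 = 6.
Column 4 already has 6, so R1C4 = 3.
3 is placed in column 4, leaving R3C4 = 1.
The 3 cells of cage i must have sum 10; hence R5C1 = 6.
Cage n has sum 10, leaving R5C3 = 1.
Column 4 already has 6, so R5C4 = 5.
Row 6 now contains 6, so R6C1 = 1.
The 3 cells of cage n must have sum 10, which forces R6C3 = 4.
Row 3 already has 1, leaving R3C3 = 3.

2 5 6 3 4 1 / 5 1 2 4 6 3 / 4 6 3 1 2 5 / 3 4 5 2 1 6 / 6 2 1 5 3 4 / 1 3 4 6 5 2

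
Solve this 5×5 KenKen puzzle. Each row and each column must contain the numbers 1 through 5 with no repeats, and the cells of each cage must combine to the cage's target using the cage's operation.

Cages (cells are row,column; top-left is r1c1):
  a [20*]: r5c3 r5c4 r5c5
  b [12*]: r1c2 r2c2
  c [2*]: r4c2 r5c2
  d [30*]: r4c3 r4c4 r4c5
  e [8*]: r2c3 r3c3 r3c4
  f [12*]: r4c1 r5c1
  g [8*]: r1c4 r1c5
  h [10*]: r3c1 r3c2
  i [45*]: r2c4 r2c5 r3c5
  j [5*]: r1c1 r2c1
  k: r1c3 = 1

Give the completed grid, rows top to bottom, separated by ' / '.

5 3 1 2 4 / 1 4 2 3 5 / 2 5 4 1 3 / 4 1 3 5 2 / 3 2 5 4 1

Cage k is a single given cell, which forces r1c3 = 1.
The 3 cells of cage i must have product 45; hence r2c4 = 3.
Cage i has product 45, so r2c5 = 5.
Cage i needs product 45; hence r3c5 = 3.
Column 5 already has 3; hence r4c5 = 2.
1 is placed in row 1, leaving r1c1 = 5.
The two cells of cage b must have product 12, so r1c2 = 3.
Cage g's pair has product 8, which forces r1c4 = 2.
2 is placed in column 5, so r1c5 = 4.
Row 2 now contains 5, leaving r2c1 = 1.
3 is placed in row 2, so r2c2 = 4.
Row 2 already has 4, which forces r2c3 = 2.
Column 1 now contains 5, which forces r3c1 = 2.
2 is placed in row 3, so r3c2 = 5.
Column 3 now contains 2, so r3c3 = 4.
Cage e has product 8, which forces r3c4 = 1.
Row 4 already has 2, leaving r4c2 = 1.
The 3 cells of cage d must have product 30, so r4c3 = 3.
Row 4 already has 2, which forces r4c4 = 5.
Cage c needs two cells with product 2, so r5c2 = 2.
4 is placed in column 3, which forces r5c3 = 5.
5 is placed in column 4, so r5c4 = 4.
Column 5 now contains 4, leaving r5c5 = 1.
Row 4 already has 3, which forces r4c1 = 4.
4 is placed in row 5, which forces r5c1 = 3.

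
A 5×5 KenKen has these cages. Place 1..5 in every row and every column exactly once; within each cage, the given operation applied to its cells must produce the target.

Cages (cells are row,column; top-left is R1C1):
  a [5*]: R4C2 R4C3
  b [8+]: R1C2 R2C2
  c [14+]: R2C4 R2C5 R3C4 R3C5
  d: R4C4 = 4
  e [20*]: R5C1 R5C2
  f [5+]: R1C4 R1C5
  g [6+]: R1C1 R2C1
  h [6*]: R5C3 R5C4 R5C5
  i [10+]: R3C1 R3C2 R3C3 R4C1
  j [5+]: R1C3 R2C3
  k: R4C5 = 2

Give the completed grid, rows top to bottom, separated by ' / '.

D is a freebie; hence R4C4 = 4.
Cage k is given; hence R4C5 = 2.
In row 4, 3 can only go at R4C1, so R4C1 = 3.
The only place for 2 in column 2 is R3C2.
Column 2 needs a 1, and only R4C2 is open for it.
Row 4 already has 1; hence R4C3 = 5.
Column 2 needs a 4, and only R5C2 is open for it.
Row 5 now contains 4, which forces R5C1 = 5.
The only place for 5 in row 1 is R1C2.
Column 2 already has 5, so R2C2 = 3.
Column 1 needs a 1, and only R3C1 is open for it.
Row 3 already has 1; hence R3C3 = 4.
The two cells of cage j must have sum 5, leaving R1C3 = 3.
Row 1 already has 3, so R1C5 = 4.
The two cells of cage j must have sum 5, leaving R2C3 = 2.
2 is placed in column 3, which forces R5C3 = 1.
Row 5 now contains 1; hence R5C5 = 3.
Row 1 already has 4, leaving R1C1 = 2.
Cage f's pair has sum 5; hence R1C4 = 1.
Row 2 already has 2, which forces R2C1 = 4.
The 4 cells of cage c must have sum 14; hence R2C4 = 5.
Cage c needs sum 14, leaving R2C5 = 1.
Cage c needs sum 14; hence R3C4 = 3.
Column 5 now contains 3, which forces R3C5 = 5.
3 is placed in row 5, which forces R5C4 = 2.

2 5 3 1 4 / 4 3 2 5 1 / 1 2 4 3 5 / 3 1 5 4 2 / 5 4 1 2 3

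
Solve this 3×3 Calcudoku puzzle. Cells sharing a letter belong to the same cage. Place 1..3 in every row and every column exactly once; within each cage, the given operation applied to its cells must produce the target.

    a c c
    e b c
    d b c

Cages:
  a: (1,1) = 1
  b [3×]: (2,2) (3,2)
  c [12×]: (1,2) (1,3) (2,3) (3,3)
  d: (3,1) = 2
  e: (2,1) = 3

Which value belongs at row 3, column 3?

Cage a is a single given cell, which forces (1,1) = 1.
The 4 cells of cage c must have product 12; hence (1,2) = 2.
Row 1 now contains 1, so (1,3) = 3.
Cage e is a single given cell, leaving (2,1) = 3.
3 is placed in row 2, leaving (2,2) = 1.
Row 2 already has 1, which forces (2,3) = 2.
Cage d is given, which forces (3,1) = 2.
Column 2 already has 1, leaving (3,2) = 3.
Column 3 now contains 2, so (3,3) = 1.
Filled in: 1 2 3 / 3 1 2 / 2 3 1.

1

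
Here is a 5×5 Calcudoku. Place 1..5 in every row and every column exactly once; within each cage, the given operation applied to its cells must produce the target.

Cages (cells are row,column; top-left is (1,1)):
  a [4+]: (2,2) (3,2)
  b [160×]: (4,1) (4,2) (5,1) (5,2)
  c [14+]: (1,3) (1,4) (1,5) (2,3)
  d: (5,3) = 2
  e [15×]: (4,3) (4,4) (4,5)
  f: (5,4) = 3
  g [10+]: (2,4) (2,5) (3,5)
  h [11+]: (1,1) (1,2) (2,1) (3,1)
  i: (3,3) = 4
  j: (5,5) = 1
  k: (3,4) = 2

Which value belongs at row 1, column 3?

3

I is a freebie, leaving (3,3) = 4.
K is a freebie, leaving (3,4) = 2.
Cage d is given, so (5,3) = 2.
F is a freebie, leaving (5,4) = 3.
Cage j is given, which forces (5,5) = 1.
In column 4, 4 can only go at (1,4), so (1,4) = 4.
Cage c has sum 14, leaving (1,5) = 2.
Column 5 now contains 2; hence (2,5) = 4.
Cage h has sum 11, leaving (2,1) = 2.
Cage g has sum 10, so (2,4) = 1.
Cage g needs sum 10; hence (3,5) = 5.
Column 1 now contains 2, so (4,1) = 4.
4 is placed in row 4, leaving (4,2) = 2.
1 is placed in column 4, which forces (4,4) = 5.
5 is placed in column 5, leaving (4,5) = 3.
Column 1 now contains 4, which forces (5,1) = 5.
Row 5 already has 5; hence (5,2) = 4.
The 4 cells of cage h must have sum 11; hence (1,2) = 5.
5 is placed in row 1, so (1,3) = 3.
Row 2 now contains 1, leaving (2,2) = 3.
Column 3 already has 3, leaving (2,3) = 5.
Cage a's pair has sum 4; hence (3,2) = 1.
Row 4 now contains 3, which forces (4,3) = 1.
Row 1 already has 3; hence (1,1) = 1.
Row 3 now contains 1, so (3,1) = 3.
The full grid is 1 5 3 4 2 / 2 3 5 1 4 / 3 1 4 2 5 / 4 2 1 5 3 / 5 4 2 3 1.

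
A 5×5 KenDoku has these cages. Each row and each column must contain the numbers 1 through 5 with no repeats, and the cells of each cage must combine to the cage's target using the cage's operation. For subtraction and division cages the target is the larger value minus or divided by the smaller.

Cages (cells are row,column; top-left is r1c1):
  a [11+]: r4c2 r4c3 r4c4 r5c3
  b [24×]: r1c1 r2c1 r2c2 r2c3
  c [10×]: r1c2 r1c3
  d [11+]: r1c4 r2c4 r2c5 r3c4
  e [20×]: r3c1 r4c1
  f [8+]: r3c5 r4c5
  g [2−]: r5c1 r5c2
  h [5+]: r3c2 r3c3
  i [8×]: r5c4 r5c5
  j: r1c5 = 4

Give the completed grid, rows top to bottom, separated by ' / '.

1 5 2 3 4 / 2 3 4 5 1 / 5 4 1 2 3 / 4 2 3 1 5 / 3 1 5 4 2

Cage j is a single given cell, so r1c5 = 4.
4 is placed in column 5, leaving r5c5 = 2.
Row 5 already has 2, so r5c4 = 4.
In column 5, 1 can only go at r2c5, so r2c5 = 1.
The 4 cells of cage b must have product 24, which forces r1c1 = 1.
The only place for 3 in row 1 is r1c4.
In row 2, 5 can only go at r2c4, so r2c4 = 5.
5 is placed in column 4; hence r3c4 = 2.
Column 4 already has 2; hence r4c4 = 1.
In row 3, 3 can only go at r3c5, so r3c5 = 3.
Column 5 now contains 3, leaving r4c5 = 5.
Cage e needs two cells with product 20, so r3c1 = 5.
Row 4 already has 5; hence r4c1 = 4.
Column 1 already has 5, leaving r5c1 = 3.
Row 5 now contains 3, which forces r5c3 = 5.
The two cells of cage c must have product 10, so r1c2 = 5.
Column 3 now contains 5, so r1c3 = 2.
3 is placed in column 1, leaving r2c1 = 2.
2 is placed in column 3, which forces r4c3 = 3.
5 is placed in row 5, which forces r5c2 = 1.
The 4 cells of cage b must have product 24, which forces r2c2 = 3.
3 is placed in column 3, so r2c3 = 4.
Column 2 now contains 1, leaving r3c2 = 4.
The two cells of cage h must have sum 5, so r3c3 = 1.
Row 4 already has 3, so r4c2 = 2.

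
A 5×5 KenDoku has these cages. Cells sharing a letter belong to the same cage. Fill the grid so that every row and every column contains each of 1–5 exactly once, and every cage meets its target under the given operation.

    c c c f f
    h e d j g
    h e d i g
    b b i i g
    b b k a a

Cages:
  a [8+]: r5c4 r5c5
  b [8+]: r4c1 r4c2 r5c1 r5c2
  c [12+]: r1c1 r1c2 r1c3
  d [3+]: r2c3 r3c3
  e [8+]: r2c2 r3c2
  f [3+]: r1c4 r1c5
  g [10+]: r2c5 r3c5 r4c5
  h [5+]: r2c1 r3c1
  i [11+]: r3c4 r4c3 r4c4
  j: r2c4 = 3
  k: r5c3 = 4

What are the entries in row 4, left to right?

3 2 5 4 1

J is a freebie, which forces r2c4 = 3.
K is a freebie, leaving r5c3 = 4.
3 is placed in column 4; hence r5c4 = 5.
Row 5 already has 5; hence r5c5 = 3.
Row 2 now contains 3; hence r2c2 = 5.
The two cells of cage e must have sum 8; hence r3c2 = 3.
Cage i has sum 11; hence r4c3 = 5.
The 3 cells of cage c must have sum 12; hence r1c1 = 5.
Column 2 already has 3, which forces r1c2 = 4.
Column 3 already has 5, so r1c3 = 3.
Cage g has sum 10, which forces r3c5 = 5.
Row 2 needs a 2, and only r2c3 is open for it.
Column 3 now contains 2, which forces r3c3 = 1.
Cage h needs two cells with sum 5, so r2c1 = 1.
1 is placed in row 2; hence r2c5 = 4.
1 is placed in row 3; hence r3c1 = 4.
4 is placed in row 3; hence r3c4 = 2.
Column 1 already has 4, leaving r4c1 = 3.
2 is placed in column 4, which forces r4c4 = 4.
Column 5 now contains 4, so r4c5 = 1.
Column 1 already has 1, so r5c1 = 2.
Row 5 now contains 2, so r5c2 = 1.
2 is placed in column 4, which forces r1c4 = 1.
1 is placed in column 5, so r1c5 = 2.
1 is placed in row 4, so r4c2 = 2.
Filled in: 5 4 3 1 2 / 1 5 2 3 4 / 4 3 1 2 5 / 3 2 5 4 1 / 2 1 4 5 3.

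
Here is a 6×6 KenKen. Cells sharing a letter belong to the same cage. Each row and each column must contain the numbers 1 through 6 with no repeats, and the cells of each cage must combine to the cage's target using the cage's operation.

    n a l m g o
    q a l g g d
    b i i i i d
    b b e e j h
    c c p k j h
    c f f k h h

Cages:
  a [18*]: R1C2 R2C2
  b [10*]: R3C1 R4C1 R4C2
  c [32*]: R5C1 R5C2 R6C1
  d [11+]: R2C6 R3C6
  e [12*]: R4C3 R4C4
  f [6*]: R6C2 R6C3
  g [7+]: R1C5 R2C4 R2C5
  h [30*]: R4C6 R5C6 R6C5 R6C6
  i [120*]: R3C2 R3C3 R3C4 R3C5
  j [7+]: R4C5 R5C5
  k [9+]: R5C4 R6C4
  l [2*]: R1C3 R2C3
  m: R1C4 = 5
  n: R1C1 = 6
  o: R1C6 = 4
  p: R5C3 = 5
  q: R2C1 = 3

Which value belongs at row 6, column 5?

N is a freebie, leaving R1C1 = 6.
Row 1 now contains 6, so R1C2 = 3.
Cage m is a single given cell, which forces R1C4 = 5.
Cage o is given, which forces R1C6 = 4.
Cage q is given, leaving R2C1 = 3.
Column 2 already has 3, which forces R2C2 = 6.
Row 2 already has 6, which forces R2C6 = 5.
Column 6 already has 5, which forces R3C6 = 6.
Cage c needs product 32, so R5C1 = 2.
Cage c has product 32, leaving R5C2 = 4.
P is a freebie, so R5C3 = 5.
Cage c has product 32, which forces R6C1 = 4.
The 3 cells of cage b must have product 10, so R4C2 = 2.
Column 2 already has 2; hence R6C2 = 1.
Cage h has product 30; hence R6C5 = 5.
Column 2 already has 2, which forces R3C2 = 5.
Cage f's pair has product 6, leaving R6C3 = 6.
6 is placed in row 6, which forces R6C4 = 3.
Cage h needs product 30, leaving R6C6 = 2.
Row 3 already has 5; hence R3C1 = 1.
The 3 cells of cage b must have product 10, which forces R4C1 = 5.
The two cells of cage e must have product 12, so R4C3 = 3.
Column 4 already has 3, so R4C4 = 4.
Row 4 now contains 3, leaving R4C6 = 1.
Column 4 already has 3, leaving R5C4 = 6.
Column 6 now contains 1, leaving R5C6 = 3.
Cage g has sum 7; hence R2C5 = 4.
The 4 cells of cage i must have product 120; hence R3C3 = 4.
4 is placed in column 4, which forces R3C4 = 2.
Cage i has product 120, leaving R3C5 = 3.
Row 4 now contains 1, so R4C5 = 6.
Row 5 already has 3, which forces R5C5 = 1.
1 is placed in column 5, so R1C5 = 2.
Column 4 already has 2, so R2C4 = 1.
2 is placed in row 1, so R1C3 = 1.
Row 2 now contains 1, which forces R2C3 = 2.
The full grid is 6 3 1 5 2 4 / 3 6 2 1 4 5 / 1 5 4 2 3 6 / 5 2 3 4 6 1 / 2 4 5 6 1 3 / 4 1 6 3 5 2.

5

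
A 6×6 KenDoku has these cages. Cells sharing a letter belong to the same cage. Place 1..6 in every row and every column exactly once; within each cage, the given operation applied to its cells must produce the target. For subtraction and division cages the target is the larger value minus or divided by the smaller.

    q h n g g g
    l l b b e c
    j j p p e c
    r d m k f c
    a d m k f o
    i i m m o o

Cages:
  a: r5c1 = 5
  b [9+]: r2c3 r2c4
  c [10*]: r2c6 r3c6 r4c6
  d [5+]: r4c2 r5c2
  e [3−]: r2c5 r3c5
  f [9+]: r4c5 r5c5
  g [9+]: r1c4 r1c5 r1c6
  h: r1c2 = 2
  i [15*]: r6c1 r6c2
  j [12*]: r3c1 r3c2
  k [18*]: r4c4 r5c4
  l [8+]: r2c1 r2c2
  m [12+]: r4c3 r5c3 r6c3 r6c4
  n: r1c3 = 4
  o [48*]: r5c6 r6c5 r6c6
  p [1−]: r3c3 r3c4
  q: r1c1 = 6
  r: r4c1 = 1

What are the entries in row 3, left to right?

4 3 1 2 6 5

Q is a freebie, leaving r1c1 = 6.
Cage h is given, leaving r1c2 = 2.
Cage n is given, leaving r1c3 = 4.
Cage r is given; hence r4c1 = 1.
A is a freebie, leaving r5c1 = 5.
Column 1 already has 5; hence r6c1 = 3.
Row 6 now contains 3; hence r6c2 = 5.
Column 1 now contains 3, which forces r2c1 = 2.
Cage l's pair has sum 8, so r2c2 = 6.
Column 1 already has 2, leaving r3c1 = 4.
Column 2 now contains 6, leaving r3c2 = 3.
The two cells of cage d must have sum 5, so r4c2 = 4.
Cage d's pair has sum 5, leaving r5c2 = 1.
Cage b needs two cells with sum 9, leaving r2c3 = 5.
Cage b needs two cells with sum 9, so r2c4 = 4.
4 is placed in row 2, leaving r2c5 = 3.
5 is placed in row 2, so r2c6 = 1.
Cage e needs two cells with difference 3; hence r3c5 = 6.
Cage f's pair has sum 9, leaving r4c5 = 5.
Row 4 now contains 5; hence r4c6 = 2.
Cage f needs two cells with sum 9, so r5c5 = 4.
Row 5 now contains 4, which forces r5c6 = 6.
Column 5 now contains 4, leaving r6c5 = 2.
Column 6 now contains 6, leaving r6c6 = 4.
Column 5 already has 5, which forces r1c5 = 1.
Column 6 now contains 2; hence r3c6 = 5.
Cage m has sum 12; hence r4c3 = 3.
Cage k needs two cells with product 18, which forces r4c4 = 6.
The 4 cells of cage m must have sum 12, leaving r5c3 = 2.
Row 5 already has 6; hence r5c4 = 3.
Column 4 now contains 6, so r6c4 = 1.
3 is placed in column 4, so r1c4 = 5.
Column 6 now contains 5; hence r1c6 = 3.
2 is placed in column 3, which forces r3c3 = 1.
Column 4 already has 1, leaving r3c4 = 2.
Row 6 already has 1, so r6c3 = 6.
Completed grid: 6 2 4 5 1 3 / 2 6 5 4 3 1 / 4 3 1 2 6 5 / 1 4 3 6 5 2 / 5 1 2 3 4 6 / 3 5 6 1 2 4.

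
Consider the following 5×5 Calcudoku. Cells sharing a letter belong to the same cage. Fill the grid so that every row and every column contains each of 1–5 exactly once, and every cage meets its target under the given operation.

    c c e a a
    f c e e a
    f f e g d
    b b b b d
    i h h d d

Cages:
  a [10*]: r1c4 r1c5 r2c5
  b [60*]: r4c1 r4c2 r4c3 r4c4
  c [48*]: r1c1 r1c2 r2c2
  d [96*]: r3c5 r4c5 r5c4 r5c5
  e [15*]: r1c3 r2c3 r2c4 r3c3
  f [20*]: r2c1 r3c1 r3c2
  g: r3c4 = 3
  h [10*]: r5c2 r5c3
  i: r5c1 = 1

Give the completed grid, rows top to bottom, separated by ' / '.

The 3 cells of cage c must have product 48, which forces r1c1 = 4.
Cage c has product 48, so r1c2 = 3.
Cage c needs product 48, leaving r2c2 = 4.
Cage e has product 15, so r2c4 = 1.
Cage g is a single given cell; hence r3c4 = 3.
I is a freebie, leaving r5c1 = 1.
Cage d needs product 96, which forces r5c4 = 4.
Cage a has product 10, leaving r1c5 = 1.
The 3 cells of cage f must have product 20, which forces r2c1 = 2.
Cage e needs product 15; hence r2c3 = 3.
Row 2 already has 2, so r2c5 = 5.
Column 1 now contains 1; hence r3c1 = 5.
The 3 cells of cage f must have product 20, leaving r3c2 = 2.
5 is placed in row 3, leaving r3c3 = 1.
Row 3 already has 2; hence r3c5 = 4.
Cage b has product 60, leaving r4c1 = 3.
The 4 cells of cage b must have product 60, leaving r4c2 = 1.
Cage b needs product 60, leaving r4c3 = 4.
4 is placed in column 4; hence r4c4 = 5.
Row 4 now contains 3, leaving r4c5 = 2.
Column 2 now contains 2, which forces r5c2 = 5.
Row 5 already has 5, which forces r5c3 = 2.
Column 5 now contains 2, so r5c5 = 3.
Row 1 already has 1, which forces r1c3 = 5.
Column 4 now contains 5, which forces r1c4 = 2.

4 3 5 2 1 / 2 4 3 1 5 / 5 2 1 3 4 / 3 1 4 5 2 / 1 5 2 4 3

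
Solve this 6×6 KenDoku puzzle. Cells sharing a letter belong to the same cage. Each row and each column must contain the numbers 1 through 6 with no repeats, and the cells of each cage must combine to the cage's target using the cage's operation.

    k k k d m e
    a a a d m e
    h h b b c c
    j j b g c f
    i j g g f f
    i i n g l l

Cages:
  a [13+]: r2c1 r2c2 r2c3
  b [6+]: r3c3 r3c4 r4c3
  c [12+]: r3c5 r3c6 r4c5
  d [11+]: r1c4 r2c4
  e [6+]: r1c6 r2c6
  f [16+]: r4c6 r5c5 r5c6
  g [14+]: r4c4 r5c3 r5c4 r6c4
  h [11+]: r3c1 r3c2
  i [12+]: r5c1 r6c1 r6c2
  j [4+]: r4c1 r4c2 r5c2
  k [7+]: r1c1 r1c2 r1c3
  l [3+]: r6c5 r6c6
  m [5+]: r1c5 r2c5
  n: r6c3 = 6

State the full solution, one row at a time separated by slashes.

The 3 cells of cage j must have sum 4, which forces r4c1 = 1.
The 3 cells of cage j must have sum 4, leaving r4c2 = 2.
2 is placed in row 4, which forces r4c3 = 3.
Cage j has sum 4, so r5c2 = 1.
Cage n is a single given cell, leaving r6c3 = 6.
Cage k has sum 7; hence r1c1 = 2.
1 is placed in column 2, which forces r1c2 = 4.
Cage k needs sum 7, which forces r1c3 = 1.
Row 1 already has 1, leaving r1c5 = 3.
Row 1 already has 1, which forces r1c6 = 5.
Column 3 now contains 1; hence r3c3 = 2.
Row 3 now contains 2, which forces r3c4 = 1.
5 is placed in column 6, so r4c6 = 6.
Column 6 now contains 6, so r5c6 = 4.
Row 1 already has 5, leaving r1c4 = 6.
The 3 cells of cage a must have sum 13, which forces r2c3 = 4.
The two cells of cage d must have sum 11; hence r2c4 = 5.
Cage m needs two cells with sum 5, leaving r2c5 = 2.
Cage e needs two cells with sum 6, which forces r2c6 = 1.
Column 6 already has 4, leaving r3c6 = 3.
Cage g needs sum 14, leaving r4c4 = 4.
Row 4 already has 4, so r4c5 = 5.
Row 5 now contains 4, leaving r5c3 = 5.
Cage f has sum 16, so r5c5 = 6.
Cage i needs sum 12, leaving r6c1 = 4.
Column 5 already has 2, leaving r6c5 = 1.
1 is placed in column 6, leaving r6c6 = 2.
Column 5 already has 5, so r3c5 = 4.
5 is placed in row 5; hence r5c1 = 3.
Cage g needs sum 14, which forces r5c4 = 2.
Cage i needs sum 12, leaving r6c2 = 5.
Row 6 now contains 2, so r6c4 = 3.
Column 1 already has 3, which forces r2c1 = 6.
The 3 cells of cage a must have sum 13, which forces r2c2 = 3.
Cage h's pair has sum 11, so r3c1 = 5.
Column 2 already has 5, leaving r3c2 = 6.

2 4 1 6 3 5 / 6 3 4 5 2 1 / 5 6 2 1 4 3 / 1 2 3 4 5 6 / 3 1 5 2 6 4 / 4 5 6 3 1 2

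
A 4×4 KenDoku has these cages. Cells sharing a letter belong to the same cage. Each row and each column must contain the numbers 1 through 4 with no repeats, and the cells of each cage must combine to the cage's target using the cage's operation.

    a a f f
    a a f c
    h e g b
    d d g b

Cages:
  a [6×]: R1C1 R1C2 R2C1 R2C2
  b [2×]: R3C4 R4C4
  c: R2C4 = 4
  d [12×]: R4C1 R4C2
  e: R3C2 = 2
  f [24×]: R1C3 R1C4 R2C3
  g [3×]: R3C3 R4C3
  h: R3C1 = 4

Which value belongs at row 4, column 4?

2

Cage c is given; hence R2C4 = 4.
Cage h is a single given cell, which forces R3C1 = 4.
E is a freebie, which forces R3C2 = 2.
Row 3 now contains 2; hence R3C4 = 1.
Column 1 already has 4, which forces R4C1 = 3.
Row 4 already has 3, leaving R4C2 = 4.
Row 4 already has 3, leaving R4C3 = 1.
Column 4 now contains 1, so R4C4 = 2.
Cage f needs product 24, which forces R1C3 = 4.
Column 4 now contains 2, which forces R1C4 = 3.
Cage f needs product 24, so R2C3 = 2.
Row 3 now contains 1, leaving R3C3 = 3.
Cage a has product 6; hence R1C1 = 2.
Row 1 now contains 3, so R1C2 = 1.
Row 2 already has 2; hence R2C1 = 1.
Cage a has product 6, so R2C2 = 3.
Completed grid: 2 1 4 3 / 1 3 2 4 / 4 2 3 1 / 3 4 1 2.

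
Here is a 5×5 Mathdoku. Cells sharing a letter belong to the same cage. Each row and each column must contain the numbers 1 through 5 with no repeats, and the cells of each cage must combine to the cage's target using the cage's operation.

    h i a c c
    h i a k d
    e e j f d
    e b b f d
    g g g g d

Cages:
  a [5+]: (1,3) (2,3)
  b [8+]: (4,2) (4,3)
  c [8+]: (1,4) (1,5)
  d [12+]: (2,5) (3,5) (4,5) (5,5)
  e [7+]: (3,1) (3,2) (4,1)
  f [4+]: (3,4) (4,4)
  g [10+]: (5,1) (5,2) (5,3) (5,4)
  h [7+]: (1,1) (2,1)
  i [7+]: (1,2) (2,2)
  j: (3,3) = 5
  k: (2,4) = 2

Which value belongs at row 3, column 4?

3

K is a freebie, so (2,4) = 2.
Cage j is given, leaving (3,3) = 5.
Column 3 now contains 5, leaving (4,3) = 3.
Row 4 now contains 3, which forces (4,4) = 1.
1 is placed in column 4, so (3,4) = 3.
Row 4 now contains 3; hence (4,2) = 5.
Column 4 now contains 3, which forces (5,4) = 4.
Column 4 now contains 3, which forces (1,4) = 5.
Cage c needs two cells with sum 8, which forces (1,5) = 3.
3 is placed in row 1, leaving (1,2) = 4.
4 is placed in row 1, which forces (1,3) = 1.
The two cells of cage i must have sum 7, which forces (2,2) = 3.
Column 3 already has 1, leaving (2,3) = 4.
Column 3 already has 1, leaving (5,3) = 2.
4 is placed in row 1, which forces (1,1) = 2.
Row 2 already has 3, leaving (2,1) = 5.
Row 2 already has 5, leaving (2,5) = 1.
Column 1 now contains 2, so (4,1) = 4.
Row 4 now contains 4, leaving (4,5) = 2.
The 4 cells of cage g must have sum 10; hence (5,1) = 3.
Row 5 now contains 2, which forces (5,2) = 1.
1 is placed in column 5, so (5,5) = 5.
4 is placed in column 1, so (3,1) = 1.
1 is placed in column 2, which forces (3,2) = 2.
Column 5 already has 2; hence (3,5) = 4.
The full grid is 2 4 1 5 3 / 5 3 4 2 1 / 1 2 5 3 4 / 4 5 3 1 2 / 3 1 2 4 5.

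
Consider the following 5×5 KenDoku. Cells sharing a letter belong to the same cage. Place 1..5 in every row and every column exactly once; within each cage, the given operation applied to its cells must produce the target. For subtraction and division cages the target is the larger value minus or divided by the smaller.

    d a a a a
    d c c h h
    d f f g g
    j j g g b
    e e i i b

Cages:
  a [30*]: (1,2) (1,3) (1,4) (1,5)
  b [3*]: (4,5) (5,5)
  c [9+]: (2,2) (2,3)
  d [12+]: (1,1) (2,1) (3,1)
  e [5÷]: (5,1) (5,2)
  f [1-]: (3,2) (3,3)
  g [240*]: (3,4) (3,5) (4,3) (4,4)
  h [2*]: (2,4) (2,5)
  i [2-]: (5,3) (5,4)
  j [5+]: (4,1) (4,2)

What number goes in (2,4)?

The only place for 4 in row 1 is (1,1).
Row 2 needs a 3, and only (2,1) is open for it.
Column 1 already has 3, which forces (3,1) = 5.
Column 1 now contains 5; hence (5,1) = 1.
1 is placed in row 5, so (5,2) = 5.
1 is placed in row 5, so (5,5) = 3.
Column 2 now contains 5; hence (2,2) = 4.
Cage c needs two cells with sum 9, leaving (2,3) = 5.
Cage g has product 240, which forces (3,4) = 3.
3 is placed in column 5, which forces (3,5) = 4.
1 is placed in column 1, leaving (4,1) = 2.
The two cells of cage j must have sum 5; hence (4,2) = 3.
5 is placed in column 3; hence (4,3) = 4.
4 is placed in row 4, so (4,4) = 5.
3 is placed in column 5, so (4,5) = 1.
Column 3 now contains 4; hence (5,3) = 2.
2 is placed in row 5, leaving (5,4) = 4.
Cage a has product 30, so (1,3) = 3.
The 4 cells of cage a must have product 30, so (1,5) = 5.
Cage h needs two cells with product 2; hence (2,4) = 1.
1 is placed in column 5, so (2,5) = 2.
Cage f needs two cells with difference 1, which forces (3,2) = 2.
Column 3 now contains 2, so (3,3) = 1.
Column 2 already has 2, leaving (1,2) = 1.
Column 4 already has 1, so (1,4) = 2.
Filled in: 4 1 3 2 5 / 3 4 5 1 2 / 5 2 1 3 4 / 2 3 4 5 1 / 1 5 2 4 3.

1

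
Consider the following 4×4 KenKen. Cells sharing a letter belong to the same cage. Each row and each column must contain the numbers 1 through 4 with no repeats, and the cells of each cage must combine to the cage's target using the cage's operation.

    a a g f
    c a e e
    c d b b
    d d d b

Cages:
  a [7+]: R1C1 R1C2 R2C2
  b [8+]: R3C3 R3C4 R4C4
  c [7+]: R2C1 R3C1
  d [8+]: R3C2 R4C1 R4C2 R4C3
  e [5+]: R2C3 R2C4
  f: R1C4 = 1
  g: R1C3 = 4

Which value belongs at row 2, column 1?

3

Cage g is given; hence R1C3 = 4.
F is a freebie, which forces R1C4 = 1.
The 3 cells of cage a must have sum 7, which forces R1C1 = 2.
Cage a has sum 7, which forces R1C2 = 3.
Cage a needs sum 7; hence R2C2 = 2.
Column 2 now contains 2, leaving R3C2 = 1.
Column 2 now contains 1; hence R4C2 = 4.
The two cells of cage e must have sum 5, so R2C3 = 1.
The two cells of cage e must have sum 5, so R2C4 = 4.
Column 4 already has 4, so R3C4 = 2.
The 4 cells of cage d must have sum 8, which forces R4C1 = 1.
Cage d has sum 8, so R4C3 = 2.
Column 4 already has 2, which forces R4C4 = 3.
4 is placed in row 2, which forces R2C1 = 3.
Cage c needs two cells with sum 7, which forces R3C1 = 4.
Row 3 now contains 2; hence R3C3 = 3.
Completed grid: 2 3 4 1 / 3 2 1 4 / 4 1 3 2 / 1 4 2 3.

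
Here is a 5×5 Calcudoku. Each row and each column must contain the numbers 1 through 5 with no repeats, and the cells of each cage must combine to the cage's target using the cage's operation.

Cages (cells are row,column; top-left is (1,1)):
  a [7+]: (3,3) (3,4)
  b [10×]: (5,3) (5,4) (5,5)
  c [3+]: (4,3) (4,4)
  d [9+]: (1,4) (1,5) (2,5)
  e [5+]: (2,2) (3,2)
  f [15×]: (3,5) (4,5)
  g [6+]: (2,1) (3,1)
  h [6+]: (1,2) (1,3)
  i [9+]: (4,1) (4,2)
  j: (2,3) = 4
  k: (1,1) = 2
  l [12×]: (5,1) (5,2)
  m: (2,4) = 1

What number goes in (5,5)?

1

Cage k is given, leaving (1,1) = 2.
Cage j is a single given cell, leaving (2,3) = 4.
Cage m is given, which forces (2,4) = 1.
Column 4 now contains 1; hence (4,4) = 2.
Column 4 already has 2, leaving (5,4) = 5.
1 is placed in row 2, which forces (2,1) = 5.
Row 2 now contains 5, which forces (2,5) = 2.
The two cells of cage g must have sum 6, leaving (3,1) = 1.
The two cells of cage a must have sum 7; hence (3,3) = 3.
Cage a needs two cells with sum 7, leaving (3,4) = 4.
Row 3 now contains 3, so (3,5) = 5.
5 is placed in column 1, leaving (4,1) = 4.
Row 4 now contains 4, which forces (4,2) = 5.
2 is placed in row 4; hence (4,3) = 1.
Column 5 now contains 5, leaving (4,5) = 3.
4 is placed in column 1, so (5,1) = 3.
Row 5 already has 3; hence (5,2) = 4.
1 is placed in column 3, so (5,3) = 2.
Column 5 now contains 2, which forces (5,5) = 1.
Column 2 now contains 5, so (1,2) = 1.
1 is placed in column 3; hence (1,3) = 5.
4 is placed in column 4; hence (1,4) = 3.
Column 5 now contains 1, leaving (1,5) = 4.
Row 2 already has 2, which forces (2,2) = 3.
Row 3 now contains 3; hence (3,2) = 2.
Completed grid: 2 1 5 3 4 / 5 3 4 1 2 / 1 2 3 4 5 / 4 5 1 2 3 / 3 4 2 5 1.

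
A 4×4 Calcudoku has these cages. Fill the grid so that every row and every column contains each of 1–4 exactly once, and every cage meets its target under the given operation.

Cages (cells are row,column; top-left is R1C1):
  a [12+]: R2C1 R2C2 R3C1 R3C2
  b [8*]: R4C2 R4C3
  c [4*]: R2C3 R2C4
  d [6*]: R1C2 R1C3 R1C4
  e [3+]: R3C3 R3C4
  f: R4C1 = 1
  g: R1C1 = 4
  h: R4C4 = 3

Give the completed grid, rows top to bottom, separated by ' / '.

G is a freebie; hence R1C1 = 4.
F is a freebie, which forces R4C1 = 1.
Cage h is given, so R4C4 = 3.
The only place for 2 in row 2 is R2C1.
The 4 cells of cage a must have sum 12, so R2C2 = 3.
Column 1 already has 2, so R3C1 = 3.
The 4 cells of cage a must have sum 12, which forces R3C2 = 4.
4 is placed in column 2, leaving R4C2 = 2.
Row 4 already has 2; hence R4C3 = 4.
2 is placed in column 2, leaving R1C2 = 1.
Cage d needs product 6; hence R1C3 = 3.
Cage d needs product 6; hence R1C4 = 2.
4 is placed in column 3, which forces R2C3 = 1.
Cage c's pair has product 4, so R2C4 = 4.
Column 3 already has 1, leaving R3C3 = 2.
2 is placed in column 4; hence R3C4 = 1.

4 1 3 2 / 2 3 1 4 / 3 4 2 1 / 1 2 4 3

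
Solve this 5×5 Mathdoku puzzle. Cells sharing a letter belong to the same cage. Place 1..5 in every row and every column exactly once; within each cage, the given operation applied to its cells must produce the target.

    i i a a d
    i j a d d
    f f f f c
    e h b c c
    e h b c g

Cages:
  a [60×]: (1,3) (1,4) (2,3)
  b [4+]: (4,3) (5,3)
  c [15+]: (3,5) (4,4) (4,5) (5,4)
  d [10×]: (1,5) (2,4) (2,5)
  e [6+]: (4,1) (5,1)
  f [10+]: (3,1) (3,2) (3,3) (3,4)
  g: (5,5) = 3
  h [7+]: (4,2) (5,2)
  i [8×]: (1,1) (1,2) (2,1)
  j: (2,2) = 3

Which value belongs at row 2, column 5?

1

J is a freebie, which forces (2,2) = 3.
Cage g is given, which forces (5,5) = 3.
Cage b's pair has sum 4, leaving (4,3) = 3.
3 is placed in row 5, which forces (5,3) = 1.
Cage a has product 60, so (1,4) = 3.
Cage f has sum 10, which forces (3,1) = 3.
In row 3, 5 can only go at (3,5), so (3,5) = 5.
Cage d needs product 10; hence (2,4) = 5.
5 is placed in column 4; hence (5,4) = 4.
Cage a needs product 60, so (1,3) = 5.
Row 2 now contains 5, so (2,3) = 4.
Column 3 already has 4; hence (3,3) = 2.
2 is placed in row 3, so (3,4) = 1.
The 4 cells of cage c must have sum 15; hence (4,4) = 2.
Cage c needs sum 15; hence (4,5) = 4.
Row 3 already has 1, which forces (3,2) = 4.
Row 4 now contains 4; hence (4,1) = 1.
Row 4 already has 2, leaving (4,2) = 5.
The two cells of cage e must have sum 6, leaving (5,1) = 5.
Cage h needs two cells with sum 7, which forces (5,2) = 2.
Cage i has product 8, which forces (1,1) = 4.
Column 2 already has 2; hence (1,2) = 1.
Row 1 already has 1, which forces (1,5) = 2.
Column 1 already has 1; hence (2,1) = 2.
2 is placed in column 5, so (2,5) = 1.
The full grid is 4 1 5 3 2 / 2 3 4 5 1 / 3 4 2 1 5 / 1 5 3 2 4 / 5 2 1 4 3.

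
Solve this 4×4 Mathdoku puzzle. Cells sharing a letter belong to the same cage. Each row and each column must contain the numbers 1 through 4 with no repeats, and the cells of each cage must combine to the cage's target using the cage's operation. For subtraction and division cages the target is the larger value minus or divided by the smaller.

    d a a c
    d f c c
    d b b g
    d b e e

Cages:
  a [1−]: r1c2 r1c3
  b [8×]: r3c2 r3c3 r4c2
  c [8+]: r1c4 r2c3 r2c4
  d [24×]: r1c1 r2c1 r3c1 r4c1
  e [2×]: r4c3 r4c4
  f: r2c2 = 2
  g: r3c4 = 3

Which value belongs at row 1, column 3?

4

Cage f is a single given cell, so r2c2 = 2.
Cage g is a single given cell; hence r3c4 = 3.
The 3 cells of cage c must have sum 8; hence r2c3 = 3.
Cage b needs product 8, which forces r3c3 = 2.
2 is placed in column 3; hence r4c3 = 1.
Row 4 now contains 1, leaving r4c4 = 2.
Cage d needs product 24, which forces r1c1 = 2.
Cage a's pair has difference 1, leaving r1c2 = 3.
2 is placed in column 3, which forces r1c3 = 4.
Row 1 now contains 4, leaving r1c4 = 1.
1 is placed in column 4, so r2c4 = 4.
The 3 cells of cage b must have product 8, so r3c2 = 1.
Cage d needs product 24, leaving r4c1 = 3.
Row 4 now contains 1; hence r4c2 = 4.
4 is placed in row 2, so r2c1 = 1.
Row 3 now contains 1, leaving r3c1 = 4.
Filled in: 2 3 4 1 / 1 2 3 4 / 4 1 2 3 / 3 4 1 2.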